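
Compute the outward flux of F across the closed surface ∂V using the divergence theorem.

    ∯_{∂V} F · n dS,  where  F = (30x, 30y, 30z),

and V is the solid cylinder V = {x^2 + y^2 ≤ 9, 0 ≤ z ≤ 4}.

By the divergence theorem,

    ∯_{∂V} F · n dS = ∭_V (∇ · F) dV.

Compute the divergence:
    ∇ · F = ∂F_x/∂x + ∂F_y/∂y + ∂F_z/∂z = 30 + 30 + 30 = 90.

In cylindrical coordinates, x = r cos(θ), y = r sin(θ), z = z, dV = r dr dθ dz, with 0 ≤ r ≤ 3, 0 ≤ θ ≤ 2π, 0 ≤ z ≤ 4.

The integrand, after substitution and multiplying by the volume element, becomes (90) · r, so

    ∭_V (∇·F) dV = ∫_0^{2π} ∫_0^{3} ∫_0^{4} (90) · r dz dr dθ.

Inner (z from 0 to 4): 360r.
Middle (r from 0 to 3): 1620.
Outer (θ from 0 to 2π): 3240π.

Therefore ∯_{∂V} F · n dS = 3240π.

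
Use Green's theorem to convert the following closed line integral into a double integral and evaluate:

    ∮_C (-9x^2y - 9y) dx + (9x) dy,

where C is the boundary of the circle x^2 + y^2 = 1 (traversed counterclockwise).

Green's theorem converts the closed line integral into a double integral over the enclosed region D:

    ∮_C P dx + Q dy = ∬_D (∂Q/∂x - ∂P/∂y) dA.

Here P = -9x^2y - 9y, Q = 9x, so

    ∂Q/∂x = 9,    ∂P/∂y = -9x^2 - 9,
    ∂Q/∂x - ∂P/∂y = 9x^2 + 18.

D is the region x^2 + y^2 ≤ 1. Evaluating the double integral:

In polar coordinates (x = r cos θ, y = r sin θ, dA = r dr dθ) the integrand becomes 9r^2cos(θ)^2 + 18, so

    ∬_D (9x^2 + 18) dA = ∫_0^{2π} ∫_0^{1} (9r^2cos(θ)^2 + 18) · r dr dθ.

Inner (r from 0 to 1): 9cos(θ)^2/4 + 9.
Outer (θ from 0 to 2π): 81π/4.

Therefore ∮_C P dx + Q dy = 81π/4.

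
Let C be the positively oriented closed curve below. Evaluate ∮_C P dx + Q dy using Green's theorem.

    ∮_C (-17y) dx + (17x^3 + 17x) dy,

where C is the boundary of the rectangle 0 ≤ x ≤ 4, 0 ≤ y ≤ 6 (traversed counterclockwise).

Green's theorem converts the closed line integral into a double integral over the enclosed region D:

    ∮_C P dx + Q dy = ∬_D (∂Q/∂x - ∂P/∂y) dA.

Here P = -17y, Q = 17x^3 + 17x, so

    ∂Q/∂x = 51x^2 + 17,    ∂P/∂y = -17,
    ∂Q/∂x - ∂P/∂y = 51x^2 + 34.

D is the region 0 ≤ x ≤ 4, 0 ≤ y ≤ 6. Evaluating the double integral:

    ∬_D (51x^2 + 34) dA = ∫_0^{4} ∫_0^{6} (51x^2 + 34) dy dx.

Inner (y from 0 to 6): 306x^2 + 204.
Outer (x from 0 to 4): 7344.

Therefore ∮_C P dx + Q dy = 7344.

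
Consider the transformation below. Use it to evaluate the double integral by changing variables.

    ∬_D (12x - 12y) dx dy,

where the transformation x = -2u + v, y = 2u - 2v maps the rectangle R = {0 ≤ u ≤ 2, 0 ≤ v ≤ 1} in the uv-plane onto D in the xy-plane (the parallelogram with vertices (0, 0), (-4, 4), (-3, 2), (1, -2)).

Compute the Jacobian determinant of (x, y) with respect to (u, v):

    ∂(x,y)/∂(u,v) = | -2  1 | = (-2)(-2) - (1)(2) = 2.
                   | 2  -2 |

Its absolute value is |J| = 2 (the area scaling factor).

Substituting x = -2u + v, y = 2u - 2v into the integrand,

    12x - 12y → -48u + 36v,

so the integral becomes

    ∬_R (-48u + 36v) · |J| du dv = ∫_0^2 ∫_0^1 (-96u + 72v) dv du.

Inner (v): 36 - 96u.
Outer (u): -120.

Therefore ∬_D (12x - 12y) dx dy = -120.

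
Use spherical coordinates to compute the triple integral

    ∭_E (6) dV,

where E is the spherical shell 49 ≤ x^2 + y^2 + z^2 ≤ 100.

In spherical coordinates, x = ρ sin(φ) cos(θ), y = ρ sin(φ) sin(θ), z = ρ cos(φ), and dV = ρ^2 sin(φ) dρ dφ dθ.

The integrand becomes 6, so

    ∭_E (6) dV = ∫_{0}^{2π} ∫_{0}^{π} ∫_{7}^{10} (6) · ρ^2 sin(φ) dρ dφ dθ.

Inner (ρ): 1314sin(φ).
Middle (φ): 2628.
Outer (θ): 5256π.

Therefore the triple integral equals 5256π.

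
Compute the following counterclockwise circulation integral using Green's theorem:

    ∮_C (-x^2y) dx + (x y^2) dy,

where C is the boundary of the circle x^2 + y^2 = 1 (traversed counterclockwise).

Green's theorem converts the closed line integral into a double integral over the enclosed region D:

    ∮_C P dx + Q dy = ∬_D (∂Q/∂x - ∂P/∂y) dA.

Here P = -x^2y, Q = x y^2, so

    ∂Q/∂x = y^2,    ∂P/∂y = -x^2,
    ∂Q/∂x - ∂P/∂y = x^2 + y^2.

D is the region x^2 + y^2 ≤ 1. Evaluating the double integral:

In polar coordinates (x = r cos θ, y = r sin θ, dA = r dr dθ) the integrand becomes r^2, so

    ∬_D (x^2 + y^2) dA = ∫_0^{2π} ∫_0^{1} (r^2) · r dr dθ.

Inner (r from 0 to 1): 1/4.
Outer (θ from 0 to 2π): π/2.

Therefore ∮_C P dx + Q dy = π/2.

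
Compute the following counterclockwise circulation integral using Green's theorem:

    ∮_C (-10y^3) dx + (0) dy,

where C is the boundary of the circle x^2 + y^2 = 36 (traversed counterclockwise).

Green's theorem converts the closed line integral into a double integral over the enclosed region D:

    ∮_C P dx + Q dy = ∬_D (∂Q/∂x - ∂P/∂y) dA.

Here P = -10y^3, Q = 0, so

    ∂Q/∂x = 0,    ∂P/∂y = -30y^2,
    ∂Q/∂x - ∂P/∂y = 30y^2.

D is the region x^2 + y^2 ≤ 36. Evaluating the double integral:

In polar coordinates (x = r cos θ, y = r sin θ, dA = r dr dθ) the integrand becomes 30r^2sin(θ)^2, so

    ∬_D (30y^2) dA = ∫_0^{2π} ∫_0^{6} (30r^2sin(θ)^2) · r dr dθ.

Inner (r from 0 to 6): 9720sin(θ)^2.
Outer (θ from 0 to 2π): 9720π.

Therefore ∮_C P dx + Q dy = 9720π.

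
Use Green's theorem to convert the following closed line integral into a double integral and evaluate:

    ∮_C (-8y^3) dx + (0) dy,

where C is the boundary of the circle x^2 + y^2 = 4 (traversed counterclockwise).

Green's theorem converts the closed line integral into a double integral over the enclosed region D:

    ∮_C P dx + Q dy = ∬_D (∂Q/∂x - ∂P/∂y) dA.

Here P = -8y^3, Q = 0, so

    ∂Q/∂x = 0,    ∂P/∂y = -24y^2,
    ∂Q/∂x - ∂P/∂y = 24y^2.

D is the region x^2 + y^2 ≤ 4. Evaluating the double integral:

In polar coordinates (x = r cos θ, y = r sin θ, dA = r dr dθ) the integrand becomes 24r^2sin(θ)^2, so

    ∬_D (24y^2) dA = ∫_0^{2π} ∫_0^{2} (24r^2sin(θ)^2) · r dr dθ.

Inner (r from 0 to 2): 96sin(θ)^2.
Outer (θ from 0 to 2π): 96π.

Therefore ∮_C P dx + Q dy = 96π.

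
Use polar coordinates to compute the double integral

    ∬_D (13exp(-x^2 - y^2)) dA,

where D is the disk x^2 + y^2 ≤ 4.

The region D is 0 ≤ r ≤ 2, 0 ≤ θ ≤ 2π in polar coordinates, where x = r cos(θ), y = r sin(θ), and dA = r dr dθ.

Under the substitution, the integrand becomes 13exp(-r^2), so

    ∬_D (13exp(-x^2 - y^2)) dA = ∫_{0}^{2π} ∫_{0}^{2} (13exp(-r^2)) · r dr dθ.

Inner integral (in r): ∫_{0}^{2} (13exp(-r^2)) · r dr = 13/2 - 13exp(-4)/2.

Outer integral (in θ): ∫_{0}^{2π} (13/2 - 13exp(-4)/2) dθ = -13π exp(-4) + 13π.

Therefore ∬_D (13exp(-x^2 - y^2)) dA = -13π exp(-4) + 13π.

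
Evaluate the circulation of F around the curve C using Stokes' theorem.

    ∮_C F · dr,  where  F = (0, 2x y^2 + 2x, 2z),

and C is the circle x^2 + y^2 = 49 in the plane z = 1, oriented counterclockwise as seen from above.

Let S be the flat disk x^2 + y^2 ≤ 49 in the plane z = 1, with upward unit normal n̂ = ẑ. By Stokes' theorem,

    ∮_C F · dr = ∬_S (∇ × F) · n̂ dS = ∬_D (curl F)_z dA,

where D is the disk x^2 + y^2 ≤ 49.

Compute the curl of F = (0, 2x y^2 + 2x, 2z):
    (∇ × F)_x = ∂F_z/∂y - ∂F_y/∂z = 0,
    (∇ × F)_y = ∂F_x/∂z - ∂F_z/∂x = 0,
    (∇ × F)_z = ∂F_y/∂x - ∂F_x/∂y = 2y^2 + 2.

On z = 1, (curl F)_z = 2y^2 + 2.

Convert to polar (x = r cos θ, y = r sin θ, dA = r dr dθ); the integrand becomes 2r^2sin(θ)^2 + 2, so

    ∬_D (curl F)_z dA = ∫_0^{2π} ∫_0^{7} (2r^2sin(θ)^2 + 2) · r dr dθ.

Inner (r from 0 to 7): 2401sin(θ)^2/2 + 49.
Outer (θ from 0 to 2π): 2597π/2.

Therefore ∮_C F · dr = 2597π/2.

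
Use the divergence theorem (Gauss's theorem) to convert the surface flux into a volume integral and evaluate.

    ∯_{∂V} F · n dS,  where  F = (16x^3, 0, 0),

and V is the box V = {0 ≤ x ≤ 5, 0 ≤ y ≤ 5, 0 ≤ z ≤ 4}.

By the divergence theorem,

    ∯_{∂V} F · n dS = ∭_V (∇ · F) dV.

Compute the divergence:
    ∇ · F = ∂F_x/∂x + ∂F_y/∂y + ∂F_z/∂z = 48x^2 + 0 + 0 = 48x^2.

V is a rectangular box, so dV = dx dy dz with 0 ≤ x ≤ 5, 0 ≤ y ≤ 5, 0 ≤ z ≤ 4.

Integrate (48x^2) over V as an iterated integral:

    ∭_V (∇·F) dV = ∫_0^{5} ∫_0^{5} ∫_0^{4} (48x^2) dz dy dx.

Inner (z from 0 to 4): 192x^2.
Middle (y from 0 to 5): 960x^2.
Outer (x from 0 to 5): 40000.

Therefore ∯_{∂V} F · n dS = 40000.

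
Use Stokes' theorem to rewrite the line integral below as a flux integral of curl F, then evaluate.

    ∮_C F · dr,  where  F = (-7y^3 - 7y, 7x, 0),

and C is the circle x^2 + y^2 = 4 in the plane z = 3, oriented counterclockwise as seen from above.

Let S be the flat disk x^2 + y^2 ≤ 4 in the plane z = 3, with upward unit normal n̂ = ẑ. By Stokes' theorem,

    ∮_C F · dr = ∬_S (∇ × F) · n̂ dS = ∬_D (curl F)_z dA,

where D is the disk x^2 + y^2 ≤ 4.

Compute the curl of F = (-7y^3 - 7y, 7x, 0):
    (∇ × F)_x = ∂F_z/∂y - ∂F_y/∂z = 0,
    (∇ × F)_y = ∂F_x/∂z - ∂F_z/∂x = 0,
    (∇ × F)_z = ∂F_y/∂x - ∂F_x/∂y = 21y^2 + 14.

On z = 3, (curl F)_z = 21y^2 + 14.

Convert to polar (x = r cos θ, y = r sin θ, dA = r dr dθ); the integrand becomes 21r^2sin(θ)^2 + 14, so

    ∬_D (curl F)_z dA = ∫_0^{2π} ∫_0^{2} (21r^2sin(θ)^2 + 14) · r dr dθ.

Inner (r from 0 to 2): 84sin(θ)^2 + 28.
Outer (θ from 0 to 2π): 140π.

Therefore ∮_C F · dr = 140π.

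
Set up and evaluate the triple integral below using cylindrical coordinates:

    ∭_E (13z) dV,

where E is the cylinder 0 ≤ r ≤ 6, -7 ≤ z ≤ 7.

In cylindrical coordinates, x = r cos(θ), y = r sin(θ), z = z, and dV = r dr dθ dz.

The integrand becomes 13z, so

    ∭_E (13z) dV = ∫_{0}^{2π} ∫_{0}^{6} ∫_{-7}^{7} (13z) · r dz dr dθ.

Inner (z): 0.
Middle (r from 0 to 6): 0.
Outer (θ): 0.

Therefore the triple integral equals 0.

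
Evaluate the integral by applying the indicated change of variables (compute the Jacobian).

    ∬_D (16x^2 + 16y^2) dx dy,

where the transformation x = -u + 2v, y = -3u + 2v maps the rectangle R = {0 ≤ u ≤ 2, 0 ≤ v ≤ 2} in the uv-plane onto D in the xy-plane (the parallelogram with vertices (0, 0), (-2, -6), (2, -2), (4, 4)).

Compute the Jacobian determinant of (x, y) with respect to (u, v):

    ∂(x,y)/∂(u,v) = | -1  2 | = (-1)(2) - (2)(-3) = 4.
                   | -3  2 |

Its absolute value is |J| = 4 (the area scaling factor).

Substituting x = -u + 2v, y = -3u + 2v into the integrand,

    16x^2 + 16y^2 → 160u^2 - 256u v + 128v^2,

so the integral becomes

    ∬_R (160u^2 - 256u v + 128v^2) · |J| du dv = ∫_0^2 ∫_0^2 (640u^2 - 1024u v + 512v^2) dv du.

Inner (v): 1280u^2 - 2048u + 4096/3.
Outer (u): 2048.

Therefore ∬_D (16x^2 + 16y^2) dx dy = 2048.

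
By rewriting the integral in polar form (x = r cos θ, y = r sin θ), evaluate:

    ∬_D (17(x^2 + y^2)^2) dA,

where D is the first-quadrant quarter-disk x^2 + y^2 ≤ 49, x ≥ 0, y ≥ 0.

The region D is 0 ≤ r ≤ 7, 0 ≤ θ ≤ π/2 in polar coordinates, where x = r cos(θ), y = r sin(θ), and dA = r dr dθ.

Under the substitution, the integrand becomes 17r^4, so

    ∬_D (17(x^2 + y^2)^2) dA = ∫_{0}^{π/2} ∫_{0}^{7} (17r^4) · r dr dθ.

Inner integral (in r): ∫_{0}^{7} (17r^4) · r dr = 2000033/6.

Outer integral (in θ): ∫_{0}^{π/2} (2000033/6) dθ = 2000033π/12.

Therefore ∬_D (17(x^2 + y^2)^2) dA = 2000033π/12.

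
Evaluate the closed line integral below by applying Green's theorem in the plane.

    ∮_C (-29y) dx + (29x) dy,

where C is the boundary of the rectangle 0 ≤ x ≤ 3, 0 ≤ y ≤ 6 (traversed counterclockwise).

Green's theorem converts the closed line integral into a double integral over the enclosed region D:

    ∮_C P dx + Q dy = ∬_D (∂Q/∂x - ∂P/∂y) dA.

Here P = -29y, Q = 29x, so

    ∂Q/∂x = 29,    ∂P/∂y = -29,
    ∂Q/∂x - ∂P/∂y = 58.

D is the region 0 ≤ x ≤ 3, 0 ≤ y ≤ 6. Evaluating the double integral:

    ∬_D (58) dA = ∫_0^{3} ∫_0^{6} (58) dy dx.

Inner (y from 0 to 6): 348.
Outer (x from 0 to 3): 1044.

Therefore ∮_C P dx + Q dy = 1044.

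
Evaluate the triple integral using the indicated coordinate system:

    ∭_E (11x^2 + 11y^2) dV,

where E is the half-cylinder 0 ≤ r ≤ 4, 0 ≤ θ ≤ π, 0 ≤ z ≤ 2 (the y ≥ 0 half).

In cylindrical coordinates, x = r cos(θ), y = r sin(θ), z = z, and dV = r dr dθ dz.

The integrand becomes 11r^2, so

    ∭_E (11x^2 + 11y^2) dV = ∫_{0}^{π} ∫_{0}^{4} ∫_{0}^{2} (11r^2) · r dz dr dθ.

Inner (z): 22r^3.
Middle (r from 0 to 4): 1408.
Outer (θ): 1408π.

Therefore the triple integral equals 1408π.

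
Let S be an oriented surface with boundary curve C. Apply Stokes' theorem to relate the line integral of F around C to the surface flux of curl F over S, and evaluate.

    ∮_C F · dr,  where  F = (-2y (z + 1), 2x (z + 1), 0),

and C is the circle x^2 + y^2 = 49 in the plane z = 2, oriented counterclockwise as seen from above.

Let S be the flat disk x^2 + y^2 ≤ 49 in the plane z = 2, with upward unit normal n̂ = ẑ. By Stokes' theorem,

    ∮_C F · dr = ∬_S (∇ × F) · n̂ dS = ∬_D (curl F)_z dA,

where D is the disk x^2 + y^2 ≤ 49.

Compute the curl of F = (-2y (z + 1), 2x (z + 1), 0):
    (∇ × F)_x = ∂F_z/∂y - ∂F_y/∂z = -2x,
    (∇ × F)_y = ∂F_x/∂z - ∂F_z/∂x = -2y,
    (∇ × F)_z = ∂F_y/∂x - ∂F_x/∂y = 4z + 4.

On z = 2, (curl F)_z = 12.

Convert to polar (x = r cos θ, y = r sin θ, dA = r dr dθ); the integrand becomes 12, so

    ∬_D (curl F)_z dA = ∫_0^{2π} ∫_0^{7} (12) · r dr dθ.

Inner (r from 0 to 7): 294.
Outer (θ from 0 to 2π): 588π.

Therefore ∮_C F · dr = 588π.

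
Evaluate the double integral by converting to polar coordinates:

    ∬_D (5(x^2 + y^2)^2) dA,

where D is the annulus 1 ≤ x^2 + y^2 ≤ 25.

The region D is 1 ≤ r ≤ 5, 0 ≤ θ ≤ 2π in polar coordinates, where x = r cos(θ), y = r sin(θ), and dA = r dr dθ.

Under the substitution, the integrand becomes 5r^4, so

    ∬_D (5(x^2 + y^2)^2) dA = ∫_{0}^{2π} ∫_{1}^{5} (5r^4) · r dr dθ.

Inner integral (in r): ∫_{1}^{5} (5r^4) · r dr = 13020.

Outer integral (in θ): ∫_{0}^{2π} (13020) dθ = 26040π.

Therefore ∬_D (5(x^2 + y^2)^2) dA = 26040π.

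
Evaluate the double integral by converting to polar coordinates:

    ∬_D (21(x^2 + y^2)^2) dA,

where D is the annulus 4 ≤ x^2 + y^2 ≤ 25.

The region D is 2 ≤ r ≤ 5, 0 ≤ θ ≤ 2π in polar coordinates, where x = r cos(θ), y = r sin(θ), and dA = r dr dθ.

Under the substitution, the integrand becomes 21r^4, so

    ∬_D (21(x^2 + y^2)^2) dA = ∫_{0}^{2π} ∫_{2}^{5} (21r^4) · r dr dθ.

Inner integral (in r): ∫_{2}^{5} (21r^4) · r dr = 108927/2.

Outer integral (in θ): ∫_{0}^{2π} (108927/2) dθ = 108927π.

Therefore ∬_D (21(x^2 + y^2)^2) dA = 108927π.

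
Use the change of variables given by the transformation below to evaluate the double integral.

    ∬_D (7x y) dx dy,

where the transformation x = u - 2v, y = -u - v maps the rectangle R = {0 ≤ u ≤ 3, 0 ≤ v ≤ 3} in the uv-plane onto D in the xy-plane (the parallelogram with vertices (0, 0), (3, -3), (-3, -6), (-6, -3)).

Compute the Jacobian determinant of (x, y) with respect to (u, v):

    ∂(x,y)/∂(u,v) = | 1  -2 | = (1)(-1) - (-2)(-1) = -3.
                   | -1  -1 |

Its absolute value is |J| = 3 (the area scaling factor).

Substituting x = u - 2v, y = -u - v into the integrand,

    7x y → -7u^2 + 7u v + 14v^2,

so the integral becomes

    ∬_R (-7u^2 + 7u v + 14v^2) · |J| du dv = ∫_0^3 ∫_0^3 (-21u^2 + 21u v + 42v^2) dv du.

Inner (v): -63u^2 + 189u/2 + 378.
Outer (u): 3969/4.

Therefore ∬_D (7x y) dx dy = 3969/4.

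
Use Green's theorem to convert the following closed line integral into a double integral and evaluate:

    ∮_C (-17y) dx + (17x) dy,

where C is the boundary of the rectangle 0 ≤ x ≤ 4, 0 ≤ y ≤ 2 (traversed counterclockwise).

Green's theorem converts the closed line integral into a double integral over the enclosed region D:

    ∮_C P dx + Q dy = ∬_D (∂Q/∂x - ∂P/∂y) dA.

Here P = -17y, Q = 17x, so

    ∂Q/∂x = 17,    ∂P/∂y = -17,
    ∂Q/∂x - ∂P/∂y = 34.

D is the region 0 ≤ x ≤ 4, 0 ≤ y ≤ 2. Evaluating the double integral:

    ∬_D (34) dA = ∫_0^{4} ∫_0^{2} (34) dy dx.

Inner (y from 0 to 2): 68.
Outer (x from 0 to 4): 272.

Therefore ∮_C P dx + Q dy = 272.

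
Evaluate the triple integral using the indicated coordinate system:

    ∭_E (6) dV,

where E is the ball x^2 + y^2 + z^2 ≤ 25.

In spherical coordinates, x = ρ sin(φ) cos(θ), y = ρ sin(φ) sin(θ), z = ρ cos(φ), and dV = ρ^2 sin(φ) dρ dφ dθ.

The integrand becomes 6, so

    ∭_E (6) dV = ∫_{0}^{2π} ∫_{0}^{π} ∫_{0}^{5} (6) · ρ^2 sin(φ) dρ dφ dθ.

Inner (ρ): 250sin(φ).
Middle (φ): 500.
Outer (θ): 1000π.

Therefore the triple integral equals 1000π.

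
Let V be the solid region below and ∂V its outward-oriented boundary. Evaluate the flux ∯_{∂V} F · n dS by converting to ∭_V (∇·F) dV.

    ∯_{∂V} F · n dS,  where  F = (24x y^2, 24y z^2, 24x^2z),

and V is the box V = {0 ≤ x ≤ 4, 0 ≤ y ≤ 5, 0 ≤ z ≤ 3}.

By the divergence theorem,

    ∯_{∂V} F · n dS = ∭_V (∇ · F) dV.

Compute the divergence:
    ∇ · F = ∂F_x/∂x + ∂F_y/∂y + ∂F_z/∂z = 24y^2 + 24z^2 + 24x^2 = 24x^2 + 24y^2 + 24z^2.

V is a rectangular box, so dV = dx dy dz with 0 ≤ x ≤ 4, 0 ≤ y ≤ 5, 0 ≤ z ≤ 3.

Integrate (24x^2 + 24y^2 + 24z^2) over V as an iterated integral:

    ∭_V (∇·F) dV = ∫_0^{4} ∫_0^{5} ∫_0^{3} (24x^2 + 24y^2 + 24z^2) dz dy dx.

Inner (z from 0 to 3): 72x^2 + 72y^2 + 216.
Middle (y from 0 to 5): 360x^2 + 4080.
Outer (x from 0 to 4): 24000.

Therefore ∯_{∂V} F · n dS = 24000.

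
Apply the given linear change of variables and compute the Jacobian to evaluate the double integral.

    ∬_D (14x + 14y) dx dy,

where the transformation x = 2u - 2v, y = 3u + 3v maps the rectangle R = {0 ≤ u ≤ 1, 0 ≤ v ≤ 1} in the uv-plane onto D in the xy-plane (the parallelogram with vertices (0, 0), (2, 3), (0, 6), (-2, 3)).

Compute the Jacobian determinant of (x, y) with respect to (u, v):

    ∂(x,y)/∂(u,v) = | 2  -2 | = (2)(3) - (-2)(3) = 12.
                   | 3  3 |

Its absolute value is |J| = 12 (the area scaling factor).

Substituting x = 2u - 2v, y = 3u + 3v into the integrand,

    14x + 14y → 70u + 14v,

so the integral becomes

    ∬_R (70u + 14v) · |J| du dv = ∫_0^1 ∫_0^1 (840u + 168v) dv du.

Inner (v): 840u + 84.
Outer (u): 504.

Therefore ∬_D (14x + 14y) dx dy = 504.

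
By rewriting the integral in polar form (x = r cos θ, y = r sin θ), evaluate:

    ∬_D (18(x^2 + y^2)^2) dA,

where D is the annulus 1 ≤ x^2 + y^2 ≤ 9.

The region D is 1 ≤ r ≤ 3, 0 ≤ θ ≤ 2π in polar coordinates, where x = r cos(θ), y = r sin(θ), and dA = r dr dθ.

Under the substitution, the integrand becomes 18r^4, so

    ∬_D (18(x^2 + y^2)^2) dA = ∫_{0}^{2π} ∫_{1}^{3} (18r^4) · r dr dθ.

Inner integral (in r): ∫_{1}^{3} (18r^4) · r dr = 2184.

Outer integral (in θ): ∫_{0}^{2π} (2184) dθ = 4368π.

Therefore ∬_D (18(x^2 + y^2)^2) dA = 4368π.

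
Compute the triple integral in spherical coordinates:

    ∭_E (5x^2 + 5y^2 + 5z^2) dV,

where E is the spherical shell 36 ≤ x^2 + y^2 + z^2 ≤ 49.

In spherical coordinates, x = ρ sin(φ) cos(θ), y = ρ sin(φ) sin(θ), z = ρ cos(φ), and dV = ρ^2 sin(φ) dρ dφ dθ.

The integrand becomes 5ρ^2, so

    ∭_E (5x^2 + 5y^2 + 5z^2) dV = ∫_{0}^{2π} ∫_{0}^{π} ∫_{6}^{7} (5ρ^2) · ρ^2 sin(φ) dρ dφ dθ.

Inner (ρ): 9031sin(φ).
Middle (φ): 18062.
Outer (θ): 36124π.

Therefore the triple integral equals 36124π.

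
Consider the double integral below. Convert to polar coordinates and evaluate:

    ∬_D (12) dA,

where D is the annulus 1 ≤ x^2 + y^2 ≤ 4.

The region D is 1 ≤ r ≤ 2, 0 ≤ θ ≤ 2π in polar coordinates, where x = r cos(θ), y = r sin(θ), and dA = r dr dθ.

Under the substitution, the integrand becomes 12, so

    ∬_D (12) dA = ∫_{0}^{2π} ∫_{1}^{2} (12) · r dr dθ.

Inner integral (in r): ∫_{1}^{2} (12) · r dr = 18.

Outer integral (in θ): ∫_{0}^{2π} (18) dθ = 36π.

Therefore ∬_D (12) dA = 36π.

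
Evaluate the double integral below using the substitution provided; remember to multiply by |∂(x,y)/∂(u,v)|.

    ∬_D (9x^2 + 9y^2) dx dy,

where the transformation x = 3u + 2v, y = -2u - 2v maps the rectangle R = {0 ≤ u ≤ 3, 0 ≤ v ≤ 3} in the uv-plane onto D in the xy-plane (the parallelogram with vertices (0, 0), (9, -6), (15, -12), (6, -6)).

Compute the Jacobian determinant of (x, y) with respect to (u, v):

    ∂(x,y)/∂(u,v) = | 3  2 | = (3)(-2) - (2)(-2) = -2.
                   | -2  -2 |

Its absolute value is |J| = 2 (the area scaling factor).

Substituting x = 3u + 2v, y = -2u - 2v into the integrand,

    9x^2 + 9y^2 → 117u^2 + 180u v + 72v^2,

so the integral becomes

    ∬_R (117u^2 + 180u v + 72v^2) · |J| du dv = ∫_0^3 ∫_0^3 (234u^2 + 360u v + 144v^2) dv du.

Inner (v): 702u^2 + 1620u + 1296.
Outer (u): 17496.

Therefore ∬_D (9x^2 + 9y^2) dx dy = 17496.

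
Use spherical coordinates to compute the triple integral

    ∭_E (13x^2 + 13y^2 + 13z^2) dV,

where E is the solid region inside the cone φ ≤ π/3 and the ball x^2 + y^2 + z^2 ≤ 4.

In spherical coordinates, x = ρ sin(φ) cos(θ), y = ρ sin(φ) sin(θ), z = ρ cos(φ), and dV = ρ^2 sin(φ) dρ dφ dθ.

The integrand becomes 13ρ^2, so

    ∭_E (13x^2 + 13y^2 + 13z^2) dV = ∫_{0}^{2π} ∫_{0}^{π/3} ∫_{0}^{2} (13ρ^2) · ρ^2 sin(φ) dρ dφ dθ.

Inner (ρ): 416sin(φ)/5.
Middle (φ): 208/5.
Outer (θ): 416π/5.

Therefore the triple integral equals 416π/5.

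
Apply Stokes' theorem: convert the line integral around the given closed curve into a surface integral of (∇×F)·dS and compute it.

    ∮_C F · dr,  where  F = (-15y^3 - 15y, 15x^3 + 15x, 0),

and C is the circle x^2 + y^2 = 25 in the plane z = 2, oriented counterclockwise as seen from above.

Let S be the flat disk x^2 + y^2 ≤ 25 in the plane z = 2, with upward unit normal n̂ = ẑ. By Stokes' theorem,

    ∮_C F · dr = ∬_S (∇ × F) · n̂ dS = ∬_D (curl F)_z dA,

where D is the disk x^2 + y^2 ≤ 25.

Compute the curl of F = (-15y^3 - 15y, 15x^3 + 15x, 0):
    (∇ × F)_x = ∂F_z/∂y - ∂F_y/∂z = 0,
    (∇ × F)_y = ∂F_x/∂z - ∂F_z/∂x = 0,
    (∇ × F)_z = ∂F_y/∂x - ∂F_x/∂y = 45x^2 + 45y^2 + 30.

On z = 2, (curl F)_z = 45x^2 + 45y^2 + 30.

Convert to polar (x = r cos θ, y = r sin θ, dA = r dr dθ); the integrand becomes 45r^2 + 30, so

    ∬_D (curl F)_z dA = ∫_0^{2π} ∫_0^{5} (45r^2 + 30) · r dr dθ.

Inner (r from 0 to 5): 29625/4.
Outer (θ from 0 to 2π): 29625π/2.

Therefore ∮_C F · dr = 29625π/2.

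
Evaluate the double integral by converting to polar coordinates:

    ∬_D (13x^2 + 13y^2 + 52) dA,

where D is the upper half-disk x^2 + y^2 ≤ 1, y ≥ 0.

The region D is 0 ≤ r ≤ 1, 0 ≤ θ ≤ π in polar coordinates, where x = r cos(θ), y = r sin(θ), and dA = r dr dθ.

Under the substitution, the integrand becomes 13r^2 + 52, so

    ∬_D (13x^2 + 13y^2 + 52) dA = ∫_{0}^{π} ∫_{0}^{1} (13r^2 + 52) · r dr dθ.

Inner integral (in r): ∫_{0}^{1} (13r^2 + 52) · r dr = 117/4.

Outer integral (in θ): ∫_{0}^{π} (117/4) dθ = 117π/4.

Therefore ∬_D (13x^2 + 13y^2 + 52) dA = 117π/4.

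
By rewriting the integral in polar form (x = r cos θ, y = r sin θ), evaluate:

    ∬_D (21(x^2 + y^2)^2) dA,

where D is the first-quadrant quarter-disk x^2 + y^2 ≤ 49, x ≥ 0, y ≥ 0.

The region D is 0 ≤ r ≤ 7, 0 ≤ θ ≤ π/2 in polar coordinates, where x = r cos(θ), y = r sin(θ), and dA = r dr dθ.

Under the substitution, the integrand becomes 21r^4, so

    ∬_D (21(x^2 + y^2)^2) dA = ∫_{0}^{π/2} ∫_{0}^{7} (21r^4) · r dr dθ.

Inner integral (in r): ∫_{0}^{7} (21r^4) · r dr = 823543/2.

Outer integral (in θ): ∫_{0}^{π/2} (823543/2) dθ = 823543π/4.

Therefore ∬_D (21(x^2 + y^2)^2) dA = 823543π/4.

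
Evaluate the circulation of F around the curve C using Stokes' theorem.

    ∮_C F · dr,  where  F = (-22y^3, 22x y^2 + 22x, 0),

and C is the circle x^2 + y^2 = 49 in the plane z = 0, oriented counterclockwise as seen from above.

Let S be the flat disk x^2 + y^2 ≤ 49 in the plane z = 0, with upward unit normal n̂ = ẑ. By Stokes' theorem,

    ∮_C F · dr = ∬_S (∇ × F) · n̂ dS = ∬_D (curl F)_z dA,

where D is the disk x^2 + y^2 ≤ 49.

Compute the curl of F = (-22y^3, 22x y^2 + 22x, 0):
    (∇ × F)_x = ∂F_z/∂y - ∂F_y/∂z = 0,
    (∇ × F)_y = ∂F_x/∂z - ∂F_z/∂x = 0,
    (∇ × F)_z = ∂F_y/∂x - ∂F_x/∂y = 88y^2 + 22.

On z = 0, (curl F)_z = 88y^2 + 22.

Convert to polar (x = r cos θ, y = r sin θ, dA = r dr dθ); the integrand becomes 88r^2sin(θ)^2 + 22, so

    ∬_D (curl F)_z dA = ∫_0^{2π} ∫_0^{7} (88r^2sin(θ)^2 + 22) · r dr dθ.

Inner (r from 0 to 7): 52822sin(θ)^2 + 539.
Outer (θ from 0 to 2π): 53900π.

Therefore ∮_C F · dr = 53900π.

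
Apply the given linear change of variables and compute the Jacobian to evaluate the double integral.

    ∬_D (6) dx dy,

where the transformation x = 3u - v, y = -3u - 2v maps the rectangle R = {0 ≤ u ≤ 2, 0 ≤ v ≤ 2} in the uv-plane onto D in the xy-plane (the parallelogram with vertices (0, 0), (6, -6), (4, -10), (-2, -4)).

Compute the Jacobian determinant of (x, y) with respect to (u, v):

    ∂(x,y)/∂(u,v) = | 3  -1 | = (3)(-2) - (-1)(-3) = -9.
                   | -3  -2 |

Its absolute value is |J| = 9 (the area scaling factor).

Substituting x = 3u - v, y = -3u - 2v into the integrand,

    6 → 6,

so the integral becomes

    ∬_R (6) · |J| du dv = ∫_0^2 ∫_0^2 (54) dv du.

Inner (v): 108.
Outer (u): 216.

Therefore ∬_D (6) dx dy = 216.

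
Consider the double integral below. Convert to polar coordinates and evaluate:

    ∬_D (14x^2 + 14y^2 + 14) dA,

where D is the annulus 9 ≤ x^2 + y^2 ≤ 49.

The region D is 3 ≤ r ≤ 7, 0 ≤ θ ≤ 2π in polar coordinates, where x = r cos(θ), y = r sin(θ), and dA = r dr dθ.

Under the substitution, the integrand becomes 14r^2 + 14, so

    ∬_D (14x^2 + 14y^2 + 14) dA = ∫_{0}^{2π} ∫_{3}^{7} (14r^2 + 14) · r dr dθ.

Inner integral (in r): ∫_{3}^{7} (14r^2 + 14) · r dr = 8400.

Outer integral (in θ): ∫_{0}^{2π} (8400) dθ = 16800π.

Therefore ∬_D (14x^2 + 14y^2 + 14) dA = 16800π.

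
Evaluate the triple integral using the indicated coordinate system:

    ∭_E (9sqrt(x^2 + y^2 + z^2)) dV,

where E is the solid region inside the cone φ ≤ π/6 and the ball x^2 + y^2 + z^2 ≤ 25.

In spherical coordinates, x = ρ sin(φ) cos(θ), y = ρ sin(φ) sin(θ), z = ρ cos(φ), and dV = ρ^2 sin(φ) dρ dφ dθ.

The integrand becomes 9ρ, so

    ∭_E (9sqrt(x^2 + y^2 + z^2)) dV = ∫_{0}^{2π} ∫_{0}^{π/6} ∫_{0}^{5} (9ρ) · ρ^2 sin(φ) dρ dφ dθ.

Inner (ρ): 5625sin(φ)/4.
Middle (φ): 5625/4 - 5625sqrt(3)/8.
Outer (θ): 5625π (2 - sqrt(3))/4.

Therefore the triple integral equals 5625π (2 - sqrt(3))/4.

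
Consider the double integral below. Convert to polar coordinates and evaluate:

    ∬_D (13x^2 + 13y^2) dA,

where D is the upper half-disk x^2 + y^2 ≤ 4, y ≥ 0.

The region D is 0 ≤ r ≤ 2, 0 ≤ θ ≤ π in polar coordinates, where x = r cos(θ), y = r sin(θ), and dA = r dr dθ.

Under the substitution, the integrand becomes 13r^2, so

    ∬_D (13x^2 + 13y^2) dA = ∫_{0}^{π} ∫_{0}^{2} (13r^2) · r dr dθ.

Inner integral (in r): ∫_{0}^{2} (13r^2) · r dr = 52.

Outer integral (in θ): ∫_{0}^{π} (52) dθ = 52π.

Therefore ∬_D (13x^2 + 13y^2) dA = 52π.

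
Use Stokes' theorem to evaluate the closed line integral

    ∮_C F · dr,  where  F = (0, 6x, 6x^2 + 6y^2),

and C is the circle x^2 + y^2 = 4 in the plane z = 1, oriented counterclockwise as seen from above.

Let S be the flat disk x^2 + y^2 ≤ 4 in the plane z = 1, with upward unit normal n̂ = ẑ. By Stokes' theorem,

    ∮_C F · dr = ∬_S (∇ × F) · n̂ dS = ∬_D (curl F)_z dA,

where D is the disk x^2 + y^2 ≤ 4.

Compute the curl of F = (0, 6x, 6x^2 + 6y^2):
    (∇ × F)_x = ∂F_z/∂y - ∂F_y/∂z = 12y,
    (∇ × F)_y = ∂F_x/∂z - ∂F_z/∂x = -12x,
    (∇ × F)_z = ∂F_y/∂x - ∂F_x/∂y = 6.

On z = 1, (curl F)_z = 6.

Convert to polar (x = r cos θ, y = r sin θ, dA = r dr dθ); the integrand becomes 6, so

    ∬_D (curl F)_z dA = ∫_0^{2π} ∫_0^{2} (6) · r dr dθ.

Inner (r from 0 to 2): 12.
Outer (θ from 0 to 2π): 24π.

Therefore ∮_C F · dr = 24π.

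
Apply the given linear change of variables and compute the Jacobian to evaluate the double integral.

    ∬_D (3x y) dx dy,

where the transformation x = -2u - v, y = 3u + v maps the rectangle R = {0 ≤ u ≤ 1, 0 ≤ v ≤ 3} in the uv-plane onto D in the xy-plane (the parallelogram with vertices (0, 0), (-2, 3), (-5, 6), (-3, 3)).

Compute the Jacobian determinant of (x, y) with respect to (u, v):

    ∂(x,y)/∂(u,v) = | -2  -1 | = (-2)(1) - (-1)(3) = 1.
                   | 3  1 |

Its absolute value is |J| = 1 (the area scaling factor).

Substituting x = -2u - v, y = 3u + v into the integrand,

    3x y → -18u^2 - 15u v - 3v^2,

so the integral becomes

    ∬_R (-18u^2 - 15u v - 3v^2) · |J| du dv = ∫_0^1 ∫_0^3 (-18u^2 - 15u v - 3v^2) dv du.

Inner (v): -54u^2 - 135u/2 - 27.
Outer (u): -315/4.

Therefore ∬_D (3x y) dx dy = -315/4.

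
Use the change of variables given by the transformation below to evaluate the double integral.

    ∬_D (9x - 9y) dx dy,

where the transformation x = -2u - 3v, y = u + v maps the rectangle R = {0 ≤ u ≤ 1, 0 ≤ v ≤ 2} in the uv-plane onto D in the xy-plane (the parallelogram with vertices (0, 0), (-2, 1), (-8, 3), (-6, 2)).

Compute the Jacobian determinant of (x, y) with respect to (u, v):

    ∂(x,y)/∂(u,v) = | -2  -3 | = (-2)(1) - (-3)(1) = 1.
                   | 1  1 |

Its absolute value is |J| = 1 (the area scaling factor).

Substituting x = -2u - 3v, y = u + v into the integrand,

    9x - 9y → -27u - 36v,

so the integral becomes

    ∬_R (-27u - 36v) · |J| du dv = ∫_0^1 ∫_0^2 (-27u - 36v) dv du.

Inner (v): -54u - 72.
Outer (u): -99.

Therefore ∬_D (9x - 9y) dx dy = -99.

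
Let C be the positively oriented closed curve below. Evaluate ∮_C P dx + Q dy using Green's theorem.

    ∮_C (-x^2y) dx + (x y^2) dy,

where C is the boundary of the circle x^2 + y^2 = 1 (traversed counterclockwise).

Green's theorem converts the closed line integral into a double integral over the enclosed region D:

    ∮_C P dx + Q dy = ∬_D (∂Q/∂x - ∂P/∂y) dA.

Here P = -x^2y, Q = x y^2, so

    ∂Q/∂x = y^2,    ∂P/∂y = -x^2,
    ∂Q/∂x - ∂P/∂y = x^2 + y^2.

D is the region x^2 + y^2 ≤ 1. Evaluating the double integral:

In polar coordinates (x = r cos θ, y = r sin θ, dA = r dr dθ) the integrand becomes r^2, so

    ∬_D (x^2 + y^2) dA = ∫_0^{2π} ∫_0^{1} (r^2) · r dr dθ.

Inner (r from 0 to 1): 1/4.
Outer (θ from 0 to 2π): π/2.

Therefore ∮_C P dx + Q dy = π/2.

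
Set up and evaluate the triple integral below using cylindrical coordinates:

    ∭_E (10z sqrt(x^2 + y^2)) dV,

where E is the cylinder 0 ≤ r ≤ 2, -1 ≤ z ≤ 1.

In cylindrical coordinates, x = r cos(θ), y = r sin(θ), z = z, and dV = r dr dθ dz.

The integrand becomes 10r z, so

    ∭_E (10z sqrt(x^2 + y^2)) dV = ∫_{0}^{2π} ∫_{0}^{2} ∫_{-1}^{1} (10r z) · r dz dr dθ.

Inner (z): 0.
Middle (r from 0 to 2): 0.
Outer (θ): 0.

Therefore the triple integral equals 0.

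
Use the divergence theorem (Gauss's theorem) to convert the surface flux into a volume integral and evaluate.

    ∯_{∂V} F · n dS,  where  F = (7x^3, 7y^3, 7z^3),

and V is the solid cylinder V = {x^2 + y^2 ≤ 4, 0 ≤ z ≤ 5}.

By the divergence theorem,

    ∯_{∂V} F · n dS = ∭_V (∇ · F) dV.

Compute the divergence:
    ∇ · F = ∂F_x/∂x + ∂F_y/∂y + ∂F_z/∂z = 21x^2 + 21y^2 + 21z^2.

In cylindrical coordinates, x = r cos(θ), y = r sin(θ), z = z, dV = r dr dθ dz, with 0 ≤ r ≤ 2, 0 ≤ θ ≤ 2π, 0 ≤ z ≤ 5.

The integrand, after substitution and multiplying by the volume element, becomes (21r^2 + 21z^2) · r, so

    ∭_V (∇·F) dV = ∫_0^{2π} ∫_0^{2} ∫_0^{5} (21r^2 + 21z^2) · r dz dr dθ.

Inner (z from 0 to 5): 105r^3 + 875r.
Middle (r from 0 to 2): 2170.
Outer (θ from 0 to 2π): 4340π.

Therefore ∯_{∂V} F · n dS = 4340π.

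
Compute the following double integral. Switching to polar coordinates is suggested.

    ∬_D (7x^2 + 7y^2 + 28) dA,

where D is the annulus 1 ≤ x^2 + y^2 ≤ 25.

The region D is 1 ≤ r ≤ 5, 0 ≤ θ ≤ 2π in polar coordinates, where x = r cos(θ), y = r sin(θ), and dA = r dr dθ.

Under the substitution, the integrand becomes 7r^2 + 28, so

    ∬_D (7x^2 + 7y^2 + 28) dA = ∫_{0}^{2π} ∫_{1}^{5} (7r^2 + 28) · r dr dθ.

Inner integral (in r): ∫_{1}^{5} (7r^2 + 28) · r dr = 1428.

Outer integral (in θ): ∫_{0}^{2π} (1428) dθ = 2856π.

Therefore ∬_D (7x^2 + 7y^2 + 28) dA = 2856π.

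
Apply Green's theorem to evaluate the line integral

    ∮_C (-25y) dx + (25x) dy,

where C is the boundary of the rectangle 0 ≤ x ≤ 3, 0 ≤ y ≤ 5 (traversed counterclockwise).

Green's theorem converts the closed line integral into a double integral over the enclosed region D:

    ∮_C P dx + Q dy = ∬_D (∂Q/∂x - ∂P/∂y) dA.

Here P = -25y, Q = 25x, so

    ∂Q/∂x = 25,    ∂P/∂y = -25,
    ∂Q/∂x - ∂P/∂y = 50.

D is the region 0 ≤ x ≤ 3, 0 ≤ y ≤ 5. Evaluating the double integral:

    ∬_D (50) dA = ∫_0^{3} ∫_0^{5} (50) dy dx.

Inner (y from 0 to 5): 250.
Outer (x from 0 to 3): 750.

Therefore ∮_C P dx + Q dy = 750.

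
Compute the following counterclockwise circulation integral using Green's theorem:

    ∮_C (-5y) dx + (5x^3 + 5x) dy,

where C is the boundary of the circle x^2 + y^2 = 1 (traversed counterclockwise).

Green's theorem converts the closed line integral into a double integral over the enclosed region D:

    ∮_C P dx + Q dy = ∬_D (∂Q/∂x - ∂P/∂y) dA.

Here P = -5y, Q = 5x^3 + 5x, so

    ∂Q/∂x = 15x^2 + 5,    ∂P/∂y = -5,
    ∂Q/∂x - ∂P/∂y = 15x^2 + 10.

D is the region x^2 + y^2 ≤ 1. Evaluating the double integral:

In polar coordinates (x = r cos θ, y = r sin θ, dA = r dr dθ) the integrand becomes 15r^2cos(θ)^2 + 10, so

    ∬_D (15x^2 + 10) dA = ∫_0^{2π} ∫_0^{1} (15r^2cos(θ)^2 + 10) · r dr dθ.

Inner (r from 0 to 1): 15cos(θ)^2/4 + 5.
Outer (θ from 0 to 2π): 55π/4.

Therefore ∮_C P dx + Q dy = 55π/4.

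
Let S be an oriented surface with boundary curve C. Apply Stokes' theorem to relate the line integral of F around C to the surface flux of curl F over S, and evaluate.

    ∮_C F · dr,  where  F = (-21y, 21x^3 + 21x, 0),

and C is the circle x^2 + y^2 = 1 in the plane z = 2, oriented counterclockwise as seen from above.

Let S be the flat disk x^2 + y^2 ≤ 1 in the plane z = 2, with upward unit normal n̂ = ẑ. By Stokes' theorem,

    ∮_C F · dr = ∬_S (∇ × F) · n̂ dS = ∬_D (curl F)_z dA,

where D is the disk x^2 + y^2 ≤ 1.

Compute the curl of F = (-21y, 21x^3 + 21x, 0):
    (∇ × F)_x = ∂F_z/∂y - ∂F_y/∂z = 0,
    (∇ × F)_y = ∂F_x/∂z - ∂F_z/∂x = 0,
    (∇ × F)_z = ∂F_y/∂x - ∂F_x/∂y = 63x^2 + 42.

On z = 2, (curl F)_z = 63x^2 + 42.

Convert to polar (x = r cos θ, y = r sin θ, dA = r dr dθ); the integrand becomes 63r^2cos(θ)^2 + 42, so

    ∬_D (curl F)_z dA = ∫_0^{2π} ∫_0^{1} (63r^2cos(θ)^2 + 42) · r dr dθ.

Inner (r from 0 to 1): 63cos(θ)^2/4 + 21.
Outer (θ from 0 to 2π): 231π/4.

Therefore ∮_C F · dr = 231π/4.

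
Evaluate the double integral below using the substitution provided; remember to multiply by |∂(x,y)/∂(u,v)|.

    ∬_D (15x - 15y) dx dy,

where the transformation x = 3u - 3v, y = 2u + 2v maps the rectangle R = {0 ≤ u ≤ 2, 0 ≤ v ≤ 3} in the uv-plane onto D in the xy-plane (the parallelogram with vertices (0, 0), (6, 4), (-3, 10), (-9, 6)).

Compute the Jacobian determinant of (x, y) with respect to (u, v):

    ∂(x,y)/∂(u,v) = | 3  -3 | = (3)(2) - (-3)(2) = 12.
                   | 2  2 |

Its absolute value is |J| = 12 (the area scaling factor).

Substituting x = 3u - 3v, y = 2u + 2v into the integrand,

    15x - 15y → 15u - 75v,

so the integral becomes

    ∬_R (15u - 75v) · |J| du dv = ∫_0^2 ∫_0^3 (180u - 900v) dv du.

Inner (v): 540u - 4050.
Outer (u): -7020.

Therefore ∬_D (15x - 15y) dx dy = -7020.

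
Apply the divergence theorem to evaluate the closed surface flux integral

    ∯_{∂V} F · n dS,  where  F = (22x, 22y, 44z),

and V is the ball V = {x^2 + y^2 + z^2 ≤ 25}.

By the divergence theorem,

    ∯_{∂V} F · n dS = ∭_V (∇ · F) dV.

Compute the divergence:
    ∇ · F = ∂F_x/∂x + ∂F_y/∂y + ∂F_z/∂z = 22 + 22 + 44 = 88.

In spherical coordinates, x = ρ sin(φ) cos(θ), y = ρ sin(φ) sin(θ), z = ρ cos(φ), dV = ρ^2 sin(φ) dρ dφ dθ, with 0 ≤ ρ ≤ 5, 0 ≤ φ ≤ π, 0 ≤ θ ≤ 2π.

The integrand, after substitution and multiplying by the volume element, becomes (88) · ρ^2 sin(φ), so

    ∭_V (∇·F) dV = ∫_0^{2π} ∫_0^{π} ∫_0^{5} (88) · ρ^2 sin(φ) dρ dφ dθ.

Inner (ρ from 0 to 5): 11000sin(φ)/3.
Middle (φ from 0 to π): 22000/3.
Outer (θ from 0 to 2π): 44000π/3.

Therefore ∯_{∂V} F · n dS = 44000π/3.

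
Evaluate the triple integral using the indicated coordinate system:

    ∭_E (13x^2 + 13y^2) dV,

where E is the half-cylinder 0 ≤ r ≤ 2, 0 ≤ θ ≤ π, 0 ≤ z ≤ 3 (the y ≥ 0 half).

In cylindrical coordinates, x = r cos(θ), y = r sin(θ), z = z, and dV = r dr dθ dz.

The integrand becomes 13r^2, so

    ∭_E (13x^2 + 13y^2) dV = ∫_{0}^{π} ∫_{0}^{2} ∫_{0}^{3} (13r^2) · r dz dr dθ.

Inner (z): 39r^3.
Middle (r from 0 to 2): 156.
Outer (θ): 156π.

Therefore the triple integral equals 156π.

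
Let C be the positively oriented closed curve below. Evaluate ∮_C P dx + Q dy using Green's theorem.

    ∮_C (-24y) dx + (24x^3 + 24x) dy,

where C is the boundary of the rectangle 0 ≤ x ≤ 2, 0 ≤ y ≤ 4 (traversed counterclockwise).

Green's theorem converts the closed line integral into a double integral over the enclosed region D:

    ∮_C P dx + Q dy = ∬_D (∂Q/∂x - ∂P/∂y) dA.

Here P = -24y, Q = 24x^3 + 24x, so

    ∂Q/∂x = 72x^2 + 24,    ∂P/∂y = -24,
    ∂Q/∂x - ∂P/∂y = 72x^2 + 48.

D is the region 0 ≤ x ≤ 2, 0 ≤ y ≤ 4. Evaluating the double integral:

    ∬_D (72x^2 + 48) dA = ∫_0^{2} ∫_0^{4} (72x^2 + 48) dy dx.

Inner (y from 0 to 4): 288x^2 + 192.
Outer (x from 0 to 2): 1152.

Therefore ∮_C P dx + Q dy = 1152.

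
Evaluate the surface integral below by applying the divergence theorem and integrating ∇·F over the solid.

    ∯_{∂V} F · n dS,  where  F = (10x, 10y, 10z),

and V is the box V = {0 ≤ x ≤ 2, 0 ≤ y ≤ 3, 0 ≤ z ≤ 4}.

By the divergence theorem,

    ∯_{∂V} F · n dS = ∭_V (∇ · F) dV.

Compute the divergence:
    ∇ · F = ∂F_x/∂x + ∂F_y/∂y + ∂F_z/∂z = 10 + 10 + 10 = 30.

V is a rectangular box, so dV = dx dy dz with 0 ≤ x ≤ 2, 0 ≤ y ≤ 3, 0 ≤ z ≤ 4.

Integrate (30) over V as an iterated integral:

    ∭_V (∇·F) dV = ∫_0^{2} ∫_0^{3} ∫_0^{4} (30) dz dy dx.

Inner (z from 0 to 4): 120.
Middle (y from 0 to 3): 360.
Outer (x from 0 to 2): 720.

Therefore ∯_{∂V} F · n dS = 720.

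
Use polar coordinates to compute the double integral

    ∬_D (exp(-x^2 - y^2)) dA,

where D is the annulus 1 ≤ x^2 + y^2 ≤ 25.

The region D is 1 ≤ r ≤ 5, 0 ≤ θ ≤ 2π in polar coordinates, where x = r cos(θ), y = r sin(θ), and dA = r dr dθ.

Under the substitution, the integrand becomes exp(-r^2), so

    ∬_D (exp(-x^2 - y^2)) dA = ∫_{0}^{2π} ∫_{1}^{5} (exp(-r^2)) · r dr dθ.

Inner integral (in r): ∫_{1}^{5} (exp(-r^2)) · r dr = -(1 - exp(24))exp(-25)/2.

Outer integral (in θ): ∫_{0}^{2π} (-(1 - exp(24))exp(-25)/2) dθ = -π (1 - exp(24))exp(-25).

Therefore ∬_D (exp(-x^2 - y^2)) dA = -π (1 - exp(24))exp(-25).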